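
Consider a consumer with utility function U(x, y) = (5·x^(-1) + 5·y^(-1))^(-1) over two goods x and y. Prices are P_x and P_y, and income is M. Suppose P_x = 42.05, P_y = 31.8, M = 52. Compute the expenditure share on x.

share on x = 0.5349

From the CES first-order condition, (y/x)^(2) = P_x/P_y.
Solve for the ratio: y/x = [P_x/P_y]^(0.5).
Substitute y = (y/x)·x into the budget: x* = M/(P_x + P_y·(y/x)).
Numerically y/x = 1.149925, so x* = 52/(42.05 + 31.8·1.149925) = 0.6614 and y* = 1.149925·0.6614 = 0.7606.
Expenditure on x: 42.05·0.6614 = 27.8131; share = 0.5349.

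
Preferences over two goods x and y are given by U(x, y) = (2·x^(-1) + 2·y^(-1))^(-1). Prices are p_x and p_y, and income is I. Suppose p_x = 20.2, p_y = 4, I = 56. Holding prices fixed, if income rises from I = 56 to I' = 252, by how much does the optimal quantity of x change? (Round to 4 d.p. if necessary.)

MU_x ∝ 2·x^(-2), MU_y ∝ 2·y^(-2), so MRS = (y/x)^(2) = p_x/p_y.
Hence y/x = (p_x/p_y)^(1/(2)), i.e. raised to the 0.5 power.
Substitute y = (y/x)·x into the budget: x* = I/(p_x + p_y·(y/x)).
Numerically y/x = 2.247221, so x* = 56/(20.2 + 4·2.247221) = 1.9185.
At I' = 252: x* = 8.6334. Change: 8.6334 − 1.9185 = 6.7149.

Δx* = 6.7149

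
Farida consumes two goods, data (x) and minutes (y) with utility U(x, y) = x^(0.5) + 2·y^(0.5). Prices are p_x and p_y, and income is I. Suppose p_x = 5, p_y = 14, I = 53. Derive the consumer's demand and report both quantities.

From the CES first-order condition, (1/2)·(y/x)^(0.5) = p_x/p_y.
Hence y/x = (2·p_x/p_y)^(1/(0.5)), i.e. raised to the 2 power.
With the ratio pinned down, the budget gives x* = I/(p_x + p_y·(y/x)) and y* = (y/x)·x*.
Numerically y/x = 0.510204, so x* = 53/(5 + 14·0.510204) = 4.3647 and y* = 0.510204·4.3647 = 2.2269.

x* = 4.3647, y* = 2.2269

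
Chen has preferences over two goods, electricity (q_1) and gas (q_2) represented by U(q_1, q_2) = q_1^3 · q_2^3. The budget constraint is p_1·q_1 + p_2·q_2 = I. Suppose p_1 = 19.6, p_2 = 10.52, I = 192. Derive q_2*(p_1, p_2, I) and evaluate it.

q_2* = 9.1255

MU_q_1/MU_q_2 = (3·q_2)/(3·q_1); tangency sets this equal to p_1/p_2.
So 3·p_2·q_2 = 3·p_1·q_1; combined with the budget, a share 0.5 of income goes to q_1.
Demand: q_1*(p_1,p_2,I) = 0.5·I/p_1 and q_2* = 0.5·I/p_2.
At p_1=19.6, p_2=10.52, I=192: q_2* = 0.5·192/10.52 = 9.1255.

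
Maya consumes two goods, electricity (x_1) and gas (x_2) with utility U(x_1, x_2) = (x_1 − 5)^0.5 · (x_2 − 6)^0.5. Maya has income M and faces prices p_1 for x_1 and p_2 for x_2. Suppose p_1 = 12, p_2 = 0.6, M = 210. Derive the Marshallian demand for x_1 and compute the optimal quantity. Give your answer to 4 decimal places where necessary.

This is Cobb-Douglas in (x_1−5, x_2−6): tangency gives 0.5·p_2·(x_2−6) = 0.5·p_1·(x_1−5).
After buying the subsistence bundle (5, 6), a share 0.5 of the remaining income goes to x_1: x_1* = 5 + 0.5·(M − 5p_1 − 6p_2)/p_1.
Discretionary income = 210 − 5·12 − 6·0.6 = 146.4; x_1* = 5 + 0.5·146.4/12 = 11.1.

x_1* = 11.1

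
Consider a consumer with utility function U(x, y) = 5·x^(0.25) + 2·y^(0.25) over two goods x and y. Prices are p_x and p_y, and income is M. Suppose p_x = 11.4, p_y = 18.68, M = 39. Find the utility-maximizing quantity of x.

MU_x ∝ 5·x^(-0.75), MU_y ∝ 2·y^(-0.75), so MRS = (5/2)·(y/x)^(0.75) = p_x/p_y.
Hence y/x = ((2/5)·p_x/p_y)^(1/(0.75)), i.e. raised to the 4/3 power.
Substitute y = (y/x)·x into the budget: x* = M/(p_x + p_y·(y/x)).
Numerically y/x = 0.152563, so x* = 39/(11.4 + 18.68·0.152563) = 2.7369.

x* = 2.7369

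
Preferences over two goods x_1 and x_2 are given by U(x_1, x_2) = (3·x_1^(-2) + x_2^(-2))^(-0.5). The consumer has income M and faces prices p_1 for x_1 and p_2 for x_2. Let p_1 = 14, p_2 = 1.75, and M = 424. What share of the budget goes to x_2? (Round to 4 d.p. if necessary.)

MU_x_1 ∝ 3·x_1^(-3), MU_x_2 ∝ x_2^(-3), so MRS = 3·(x_2/x_1)^(3) = p_1/p_2.
Solve for the ratio: x_2/x_1 = [(1/3)·p_1/p_2]^(1/3).
Substitute x_2 = (x_2/x_1)·x_1 into the budget: x_1* = M/(p_1 + p_2·(x_2/x_1)).
Numerically x_2/x_1 = 1.386723, so x_1* = 424/(14 + 1.75·1.386723) = 25.8115 and x_2* = 1.386723·25.8115 = 35.7934.
Expenditure on x_2: 1.75·35.7934 = 62.6385; share = 0.1477.

share on x_2 = 0.1477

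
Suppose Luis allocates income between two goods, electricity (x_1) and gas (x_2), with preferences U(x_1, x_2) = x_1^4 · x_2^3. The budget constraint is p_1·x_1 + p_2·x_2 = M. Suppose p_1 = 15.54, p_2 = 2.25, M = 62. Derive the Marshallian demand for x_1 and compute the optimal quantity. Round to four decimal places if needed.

Tangency: MRS = (4/3)·x_2/x_1 = p_1/p_2.
So 4·p_2·x_2 = 3·p_1·x_1; combined with the budget, a share 4/7 of income goes to x_1.
Demand: x_1*(p_1,p_2,M) = 4/7·M/p_1 and x_2* = 3/7·M/p_2.
At p_1=15.54, p_2=2.25, M=62: x_1* = 4/7·62/15.54 = 2.2798.

x_1* = 2.2798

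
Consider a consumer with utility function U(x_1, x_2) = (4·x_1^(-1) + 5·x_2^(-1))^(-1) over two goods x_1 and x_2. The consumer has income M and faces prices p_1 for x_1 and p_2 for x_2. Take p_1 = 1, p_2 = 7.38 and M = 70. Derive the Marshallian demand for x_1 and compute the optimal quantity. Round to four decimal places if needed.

x_1* = 17.3385

MRS = MU_x_1/MU_x_2 = (4/5)·(x_2/x_1)^(2). Set equal to p_1/p_2.
Solve for the ratio: x_2/x_1 = [(5/4)·p_1/p_2]^(0.5).
Substitute x_2 = (x_2/x_1)·x_1 into the budget: x_1* = M/(p_1 + p_2·(x_2/x_1)).
Numerically x_2/x_1 = 0.411554, so x_1* = 70/(1 + 7.38·0.411554) = 17.3385.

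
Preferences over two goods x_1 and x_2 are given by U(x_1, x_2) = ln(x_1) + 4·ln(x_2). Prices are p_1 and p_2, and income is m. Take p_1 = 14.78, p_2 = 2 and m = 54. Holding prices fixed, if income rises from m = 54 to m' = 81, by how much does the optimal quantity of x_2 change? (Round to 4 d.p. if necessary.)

Demand: x_1*(p_1,p_2,m) = 0.2·m/p_1 and x_2* = 0.8·m/p_2.
At p_1=14.78, p_2=2, m=54: x_2* = 0.8·54/2 = 21.6.
At m' = 81: x_2* = 32.4. Change: 32.4 − 21.6 = 10.8.

Δx_2* = 10.8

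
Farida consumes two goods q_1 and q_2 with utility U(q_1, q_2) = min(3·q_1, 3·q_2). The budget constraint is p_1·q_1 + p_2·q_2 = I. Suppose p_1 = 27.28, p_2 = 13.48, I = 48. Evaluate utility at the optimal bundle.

V = 3.5329

Demand: q_1*(p_1,p_2,I) = 3·I/(3·p_1 + 3·p_2), q_2* = 3·I/(3·p_1 + 3·p_2).
Here 3·27.28 + 3·13.48 = 122.28, giving q_1* = 1.1776 and q_2* = 1.1776.
Utility at the optimum: U(1.1776, 1.1776) = 3.5329.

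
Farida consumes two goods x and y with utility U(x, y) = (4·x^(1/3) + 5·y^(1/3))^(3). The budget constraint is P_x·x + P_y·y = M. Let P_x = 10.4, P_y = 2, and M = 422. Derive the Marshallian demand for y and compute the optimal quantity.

y* = 160.6046

From the CES first-order condition, (4/5)·(y/x)^(2/3) = P_x/P_y.
Solve for the ratio: y/x = [(5/4)·P_x/P_y]^(1.5).
Substitute y = (y/x)·x into the budget: x* = M/(P_x + P_y·(y/x)).
Numerically y/x = 16.571813, so x* = 422/(10.4 + 2·16.571813) = 9.6914 and y* = 16.571813·9.6914 = 160.6046.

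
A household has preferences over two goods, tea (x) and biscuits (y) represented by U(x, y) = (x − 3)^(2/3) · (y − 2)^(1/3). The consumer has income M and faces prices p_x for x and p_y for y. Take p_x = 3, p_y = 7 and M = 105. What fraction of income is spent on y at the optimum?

share on y = 0.3937

After buying the subsistence bundle (3, 2), a share 2/3 of the remaining income goes to x: x* = 3 + 2/3·(M − 3p_x − 2p_y)/p_x.
Discretionary income = 105 − 3·3 − 2·7 = 82; x* = 3 + 2/3·82/3 = 21.2222; y* = 2 + 1/3·82/7 = 5.9048.
Expenditure on y: 7·5.9048 = 41.3333; share = 0.3937.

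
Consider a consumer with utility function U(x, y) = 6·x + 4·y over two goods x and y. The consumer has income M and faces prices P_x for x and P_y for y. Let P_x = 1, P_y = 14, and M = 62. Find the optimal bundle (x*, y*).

x* = 62, y* = 0

Perfect substitutes: compare marginal utility per dollar. 6/P_x vs 4/P_y → 6 vs 0.2857.
x gives more utility per dollar, so spend all income on x: x* = M/P_x, y* = 0.
Numerically: x* = 62, y* = 0.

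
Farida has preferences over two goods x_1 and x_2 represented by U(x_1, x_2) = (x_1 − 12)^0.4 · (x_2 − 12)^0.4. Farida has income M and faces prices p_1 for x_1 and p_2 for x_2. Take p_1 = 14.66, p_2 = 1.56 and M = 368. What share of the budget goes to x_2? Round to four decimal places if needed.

Substituting into the budget: x_1* = 12 + 0.5·(M − 12·p_1 − 12·p_2)/p_1, and x_2* = 12 + 0.5·(…)/p_2.
Discretionary income = 368 − 12·14.66 − 12·1.56 = 173.36; x_1* = 12 + 0.5·173.36/14.66 = 17.9127; x_2* = 12 + 0.5·173.36/1.56 = 67.5641.
Expenditure on x_2: 1.56·67.5641 = 105.4; share = 0.2864.

share on x_2 = 0.2864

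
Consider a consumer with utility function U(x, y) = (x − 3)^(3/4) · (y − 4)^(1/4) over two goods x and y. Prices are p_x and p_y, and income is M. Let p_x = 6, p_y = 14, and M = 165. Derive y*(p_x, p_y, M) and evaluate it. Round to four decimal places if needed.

MRS = 3·(y−4)/(x−3). Tangency with p_x/p_y gives y−4 = (1/3)·(p_x/p_y)·(x−3).
After buying the subsistence bundle (3, 4), a share 0.75 of the remaining income goes to x: x* = 3 + 0.75·(M − 3p_x − 4p_y)/p_x.
Discretionary income = 165 − 3·6 − 4·14 = 91; y* = 4 + 0.25·91/14 = 5.625.

y* = 5.625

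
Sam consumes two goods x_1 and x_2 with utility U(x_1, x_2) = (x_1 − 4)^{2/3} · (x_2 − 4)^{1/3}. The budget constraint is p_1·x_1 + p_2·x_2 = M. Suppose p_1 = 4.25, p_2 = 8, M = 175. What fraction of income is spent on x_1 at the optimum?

MRS = 2·(x_2−4)/(x_1−4). Tangency with p_1/p_2 gives x_2−4 = (1/2)·(p_1/p_2)·(x_1−4).
After buying the subsistence bundle (4, 4), a share 2/3 of the remaining income goes to x_1: x_1* = 4 + 2/3·(M − 4p_1 − 4p_2)/p_1.
Discretionary income = 175 − 4·4.25 − 4·8 = 126; x_1* = 4 + 2/3·126/4.25 = 23.7647; x_2* = 4 + 1/3·126/8 = 9.25.
Expenditure on x_1: 4.25·23.7647 = 101; share = 0.5771.

share on x_1 = 0.5771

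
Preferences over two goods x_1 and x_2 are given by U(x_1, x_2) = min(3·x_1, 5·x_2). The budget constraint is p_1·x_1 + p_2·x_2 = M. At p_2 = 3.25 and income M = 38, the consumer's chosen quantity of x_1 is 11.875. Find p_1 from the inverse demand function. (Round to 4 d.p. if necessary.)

p_1 = 1.25

With perfect complements, no substitution: consume in ratio x_1:x_2 = 5:3.
Budget: p_1·x_1 + p_2·(3/5)·x_1 = M, so (5·p_1 + 3·p_2)·x_1 = 5·M.
Demand: x_1*(p_1,p_2,M) = 5·M/(5·p_1 + 3·p_2), x_2* = 3·M/(5·p_1 + 3·p_2).
Set x_1* = 11.875 in the demand function and solve for p_1: p_1 = 1.25.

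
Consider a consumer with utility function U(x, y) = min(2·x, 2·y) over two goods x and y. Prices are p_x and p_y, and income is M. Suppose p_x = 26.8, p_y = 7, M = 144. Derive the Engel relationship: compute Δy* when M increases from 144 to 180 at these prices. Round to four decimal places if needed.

With perfect complements, no substitution: consume in ratio x:y = 2:2.
Budget: p_x·x + p_y·x = M, so (2·p_x + 2·p_y)·x = 2·M.
Demand: x*(p_x,p_y,M) = 2·M/(2·p_x + 2·p_y), y* = 2·M/(2·p_x + 2·p_y).
Here 2·26.8 + 2·7 = 67.6, giving y* = 4.2604.
At M' = 180: y* = 5.3254. Change: 5.3254 − 4.2604 = 1.0651.

Δy* = 1.0651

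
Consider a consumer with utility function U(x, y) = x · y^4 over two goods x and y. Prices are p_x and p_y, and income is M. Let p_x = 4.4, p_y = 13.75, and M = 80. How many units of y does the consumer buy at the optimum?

The MRS is (1/4)·y/x. Set MRS = p_x/p_y.
Rearranging, p_y·y = 4·p_x·x. Substituting into the budget gives p_x·x·(1 + 4) = M.
Demand: x*(p_x,p_y,M) = 0.2·M/p_x and y* = 0.8·M/p_y.
At p_x=4.4, p_y=13.75, M=80: y* = 0.8·80/13.75 = 4.6545.

y* = 4.6545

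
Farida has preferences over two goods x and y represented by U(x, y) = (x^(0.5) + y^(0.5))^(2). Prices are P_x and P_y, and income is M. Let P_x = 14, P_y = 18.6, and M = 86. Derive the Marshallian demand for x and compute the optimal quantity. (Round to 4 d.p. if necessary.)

MRS = MU_x/MU_y = (y/x)^(0.5). Set equal to P_x/P_y.
Solve for the ratio: y/x = [P_x/P_y]^(2).
With the ratio pinned down, the budget gives x* = M/(P_x + P_y·(y/x)) and y* = (y/x)·x*.
Numerically y/x = 0.566539, so x* = 86/(14 + 18.6·0.566539) = 3.5048.

x* = 3.5048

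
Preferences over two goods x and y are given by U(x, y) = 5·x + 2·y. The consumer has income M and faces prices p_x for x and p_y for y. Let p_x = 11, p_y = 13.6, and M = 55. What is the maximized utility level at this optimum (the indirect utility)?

V = 25

Perfect substitutes: compare marginal utility per dollar. 5/p_x vs 2/p_y → 0.4545 vs 0.1471.
x gives more utility per dollar, so spend all income on x: x* = M/p_x, y* = 0.
Numerically: x* = 5, y* = 0.
Utility at the optimum: U(5, 0) = 25.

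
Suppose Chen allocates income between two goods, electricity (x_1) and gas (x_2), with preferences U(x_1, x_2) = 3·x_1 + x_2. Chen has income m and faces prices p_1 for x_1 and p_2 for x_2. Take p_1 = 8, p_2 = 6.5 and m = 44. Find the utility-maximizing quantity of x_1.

Perfect substitutes: compare marginal utility per dollar. 3/p_1 vs 1/p_2 → 0.375 vs 0.1538.
x_1 gives more utility per dollar, so spend all income on x_1: x_1* = m/p_1, x_2* = 0.
Numerically: x_1* = 5.5, x_2* = 0.

x_1* = 5.5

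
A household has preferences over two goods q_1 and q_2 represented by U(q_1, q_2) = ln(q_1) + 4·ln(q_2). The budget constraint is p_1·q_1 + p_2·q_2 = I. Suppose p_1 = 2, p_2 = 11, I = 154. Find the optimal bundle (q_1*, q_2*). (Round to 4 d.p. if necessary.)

Tangency: MRS = (1/4)·q_2/q_1 = p_1/p_2.
Rearranging, p_2·q_2 = 4·p_1·q_1. Substituting into the budget gives p_1·q_1·(1 + 4) = I.
Demand: q_1*(p_1,p_2,I) = 0.2·I/p_1 and q_2* = 0.8·I/p_2.
At p_1=2, p_2=11, I=154: q_1* = 0.2·154/2 = 15.4, q_2* = 11.2.

q_1* = 15.4, q_2* = 11.2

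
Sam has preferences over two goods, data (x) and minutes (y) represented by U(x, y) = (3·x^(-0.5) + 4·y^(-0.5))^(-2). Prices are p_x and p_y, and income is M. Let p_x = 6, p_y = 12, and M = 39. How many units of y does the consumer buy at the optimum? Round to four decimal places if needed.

MRS = MU_x/MU_y = (3/4)·(y/x)^(1.5). Set equal to p_x/p_y.
Solve for the ratio: y/x = [(4/3)·p_x/p_y]^(2/3).
With the ratio pinned down, the budget gives x* = M/(p_x + p_y·(y/x)) and y* = (y/x)·x*.
Numerically y/x = 0.763143, so x* = 39/(6 + 12·0.763143) = 2.5729 and y* = 0.763143·2.5729 = 1.9635.

y* = 1.9635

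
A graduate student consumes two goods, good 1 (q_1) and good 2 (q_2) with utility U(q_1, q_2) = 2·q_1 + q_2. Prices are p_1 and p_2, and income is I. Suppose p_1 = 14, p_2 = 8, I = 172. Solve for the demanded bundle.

Linear utility — the consumer picks whichever good has higher MU/price: 2/14 = 0.1429 vs 1/8 = 0.125.
q_1 gives more utility per dollar, so spend all income on q_1: q_1* = I/p_1, q_2* = 0.
Numerically: q_1* = 12.2857, q_2* = 0.

q_1* = 12.2857, q_2* = 0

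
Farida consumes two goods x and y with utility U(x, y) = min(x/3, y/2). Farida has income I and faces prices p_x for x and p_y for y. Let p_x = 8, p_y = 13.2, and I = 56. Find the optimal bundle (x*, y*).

With perfect complements, no substitution: consume in ratio x:y = 3:2.
Budget: p_x·x + p_y·(2/3)·x = I, so (3·p_x + 2·p_y)·x = 3·I.
Demand: x*(p_x,p_y,I) = 3·I/(3·p_x + 2·p_y), y* = 2·I/(3·p_x + 2·p_y).
Here 3·8 + 2·13.2 = 50.4, giving x* = 3.3333 and y* = 2.2222.

x* = 3.3333, y* = 2.2222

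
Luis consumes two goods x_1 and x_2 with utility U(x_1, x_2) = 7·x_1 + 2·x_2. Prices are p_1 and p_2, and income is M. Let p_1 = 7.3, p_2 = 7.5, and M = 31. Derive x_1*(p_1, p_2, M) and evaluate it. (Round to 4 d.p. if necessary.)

Linear utility — the consumer picks whichever good has higher MU/price: 7/7.3 = 0.9589 vs 2/7.5 = 0.2667.
x_1 gives more utility per dollar, so spend all income on x_1: x_1* = M/p_1, x_2* = 0.
Numerically: x_1* = 4.2466, x_2* = 0.

x_1* = 4.2466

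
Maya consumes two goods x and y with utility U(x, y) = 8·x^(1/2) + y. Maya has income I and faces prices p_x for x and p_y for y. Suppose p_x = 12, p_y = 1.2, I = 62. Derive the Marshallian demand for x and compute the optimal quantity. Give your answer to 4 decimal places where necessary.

x* = 0.16

Utility is quasi-linear in y; the FOC for x is 4/√x = p_x/p_y.
Thus x* = (4·p_y/p_x)² — independent of I — with the rest of income spent on y.
Plugging in: x* = (4·1.2/12)² = 0.16.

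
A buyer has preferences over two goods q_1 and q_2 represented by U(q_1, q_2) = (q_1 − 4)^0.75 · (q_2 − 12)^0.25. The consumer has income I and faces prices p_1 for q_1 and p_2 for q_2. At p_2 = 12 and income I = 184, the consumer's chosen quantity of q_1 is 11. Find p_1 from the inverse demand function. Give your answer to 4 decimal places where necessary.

Let q_1' = q_1−4, q_2' = q_2−12. MRS = 3·q_2'/q_1' = p_1/p_2.
After buying the subsistence bundle (4, 12), a share 0.75 of the remaining income goes to q_1: q_1* = 4 + 0.75·(I − 4p_1 − 12p_2)/p_1.
Set q_1* = 11 in the demand function and solve for p_1: p_1 = 3.

p_1 = 3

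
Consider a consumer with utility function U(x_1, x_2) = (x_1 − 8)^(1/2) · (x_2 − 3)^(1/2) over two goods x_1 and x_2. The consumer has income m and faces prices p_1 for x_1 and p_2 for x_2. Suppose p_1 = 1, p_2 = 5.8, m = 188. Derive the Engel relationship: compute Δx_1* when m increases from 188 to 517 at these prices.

Let x_1' = x_1−8, x_2' = x_2−3. MRS = x_2'/x_1' = p_1/p_2.
Substituting into the budget: x_1* = 8 + 0.5·(m − 8·p_1 − 3·p_2)/p_1, and x_2* = 3 + 0.5·(…)/p_2.
Discretionary income = 188 − 8·1 − 3·5.8 = 162.6; x_1* = 8 + 0.5·162.6/1 = 89.3.
At m' = 517: x_1* = 253.8. Change: 253.8 − 89.3 = 164.5.

Δx_1* = 164.5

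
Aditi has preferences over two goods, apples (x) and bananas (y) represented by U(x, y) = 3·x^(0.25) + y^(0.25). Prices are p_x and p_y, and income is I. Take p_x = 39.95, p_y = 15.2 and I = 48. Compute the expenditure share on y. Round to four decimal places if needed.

share on y = 0.2418

Substitute y = (y/x)·x into the budget: x* = I/(p_x + p_y·(y/x)).
Numerically y/x = 0.838306, so x* = 48/(39.95 + 15.2·0.838306) = 0.9109 and y* = 0.838306·0.9109 = 0.7637.
Expenditure on y: 15.2·0.7637 = 11.6076; share = 0.2418.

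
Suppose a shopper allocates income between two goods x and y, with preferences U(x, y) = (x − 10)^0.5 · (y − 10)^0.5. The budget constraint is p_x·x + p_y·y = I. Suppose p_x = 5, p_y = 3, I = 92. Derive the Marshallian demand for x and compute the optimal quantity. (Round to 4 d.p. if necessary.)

x* = 11.2

After buying the subsistence bundle (10, 10), a share 0.5 of the remaining income goes to x: x* = 10 + 0.5·(I − 10p_x − 10p_y)/p_x.
Discretionary income = 92 − 10·5 − 10·3 = 12; x* = 10 + 0.5·12/5 = 11.2.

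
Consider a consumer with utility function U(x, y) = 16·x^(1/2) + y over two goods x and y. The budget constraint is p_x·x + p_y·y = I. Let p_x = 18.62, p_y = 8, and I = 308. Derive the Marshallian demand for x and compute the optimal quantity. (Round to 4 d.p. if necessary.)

x* = 11.8141

MU_x = 8/√x, MU_y = 1. Tangency: 8/√x = p_x/p_y.
Thus x* = (8·p_y/p_x)² — independent of I — with the rest of income spent on y.
Plugging in: x* = (8·8/18.62)² = 11.8141.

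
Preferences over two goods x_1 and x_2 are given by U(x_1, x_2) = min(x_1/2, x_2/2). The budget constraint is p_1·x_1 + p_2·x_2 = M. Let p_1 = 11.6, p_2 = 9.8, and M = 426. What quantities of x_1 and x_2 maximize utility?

With perfect complements, no substitution: consume in ratio x_1:x_2 = 2:2.
Budget: p_1·x_1 + p_2·x_1 = M, so (2·p_1 + 2·p_2)·x_1 = 2·M.
Demand: x_1*(p_1,p_2,M) = 2·M/(2·p_1 + 2·p_2), x_2* = 2·M/(2·p_1 + 2·p_2).
Here 2·11.6 + 2·9.8 = 42.8, giving x_1* = 19.9065 and x_2* = 19.9065.

x_1* = 19.9065, x_2* = 19.9065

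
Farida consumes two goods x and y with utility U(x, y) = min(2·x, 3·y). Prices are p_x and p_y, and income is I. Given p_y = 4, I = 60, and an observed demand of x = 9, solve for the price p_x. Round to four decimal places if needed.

Leontief preferences: the optimum is at the kink where x/3 = y/2, i.e. y = (2/3)·x.
Budget: p_x·x + p_y·(2/3)·x = I, so (3·p_x + 2·p_y)·x = 3·I.
Demand: x*(p_x,p_y,I) = 3·I/(3·p_x + 2·p_y), y* = 2·I/(3·p_x + 2·p_y).
Set x* = 9 in the demand function and solve for p_x: p_x = 4.

p_x = 4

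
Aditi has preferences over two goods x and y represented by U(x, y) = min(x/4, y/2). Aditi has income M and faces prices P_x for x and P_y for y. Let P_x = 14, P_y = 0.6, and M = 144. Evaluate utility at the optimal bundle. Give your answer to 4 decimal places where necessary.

Leontief preferences: the optimum is at the kink where x/4 = y/2, i.e. y = (1/2)·x.
Budget: P_x·x + P_y·(1/2)·x = M, so (4·P_x + 2·P_y)·x = 4·M.
Demand: x*(P_x,P_y,M) = 4·M/(4·P_x + 2·P_y), y* = 2·M/(4·P_x + 2·P_y).
Here 4·14 + 2·0.6 = 57.2, giving x* = 10.0699 and y* = 5.035.
Utility at the optimum: U(10.0699, 5.035) = 2.5175.

V = 2.5175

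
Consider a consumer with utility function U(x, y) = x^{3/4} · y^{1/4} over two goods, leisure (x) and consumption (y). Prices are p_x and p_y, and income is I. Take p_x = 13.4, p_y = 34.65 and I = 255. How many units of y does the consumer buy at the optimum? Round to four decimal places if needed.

y* = 1.8398

Tangency: MRS = 3·y/x = p_x/p_y.
So 0.75·p_y·y = 0.25·p_x·x; combined with the budget, a share 0.75 of income goes to x.
Demand: x*(p_x,p_y,I) = 0.75·I/p_x and y* = 0.25·I/p_y.
At p_x=13.4, p_y=34.65, I=255: y* = 0.25·255/34.65 = 1.8398.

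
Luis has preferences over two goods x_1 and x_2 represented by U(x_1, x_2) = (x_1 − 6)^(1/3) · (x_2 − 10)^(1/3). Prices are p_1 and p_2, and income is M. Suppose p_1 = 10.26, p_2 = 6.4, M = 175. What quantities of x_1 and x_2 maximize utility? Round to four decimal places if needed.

x_1* = 8.4094, x_2* = 13.8625

MRS = (x_2−10)/(x_1−6). Tangency with p_1/p_2 gives x_2−10 = (p_1/p_2)·(x_1−6).
Substituting into the budget: x_1* = 6 + 0.5·(M − 6·p_1 − 10·p_2)/p_1, and x_2* = 10 + 0.5·(…)/p_2.
Discretionary income = 175 − 6·10.26 − 10·6.4 = 49.44; x_1* = 6 + 0.5·49.44/10.26 = 8.4094; x_2* = 10 + 0.5·49.44/6.4 = 13.8625.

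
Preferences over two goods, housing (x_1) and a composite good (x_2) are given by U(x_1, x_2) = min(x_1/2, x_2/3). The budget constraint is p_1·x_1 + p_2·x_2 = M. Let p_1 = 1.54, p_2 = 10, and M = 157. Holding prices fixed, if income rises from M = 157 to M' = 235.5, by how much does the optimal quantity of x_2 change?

Demand: x_1*(p_1,p_2,M) = 2·M/(2·p_1 + 3·p_2), x_2* = 3·M/(2·p_1 + 3·p_2).
Here 2·1.54 + 3·10 = 33.08, giving x_2* = 14.2382.
At M' = 235.5: x_2* = 21.3573. Change: 21.3573 − 14.2382 = 7.1191.

Δx_2* = 7.1191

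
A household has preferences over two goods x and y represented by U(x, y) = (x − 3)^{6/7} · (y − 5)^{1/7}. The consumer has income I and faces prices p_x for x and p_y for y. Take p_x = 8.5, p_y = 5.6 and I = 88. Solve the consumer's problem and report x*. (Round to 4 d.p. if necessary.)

Discretionary income = 88 − 3·8.5 − 5·5.6 = 34.5; x* = 3 + 6/7·34.5/8.5 = 6.479.

x* = 6.479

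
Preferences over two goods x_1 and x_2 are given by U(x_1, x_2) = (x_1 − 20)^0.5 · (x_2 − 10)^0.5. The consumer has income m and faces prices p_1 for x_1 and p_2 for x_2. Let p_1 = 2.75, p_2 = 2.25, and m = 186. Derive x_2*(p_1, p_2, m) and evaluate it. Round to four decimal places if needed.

MRS = (x_2−10)/(x_1−20). Tangency with p_1/p_2 gives x_2−10 = (p_1/p_2)·(x_1−20).
Substituting into the budget: x_1* = 20 + 0.5·(m − 20·p_1 − 10·p_2)/p_1, and x_2* = 10 + 0.5·(…)/p_2.
Discretionary income = 186 − 20·2.75 − 10·2.25 = 108.5; x_2* = 10 + 0.5·108.5/2.25 = 34.1111.

x_2* = 34.1111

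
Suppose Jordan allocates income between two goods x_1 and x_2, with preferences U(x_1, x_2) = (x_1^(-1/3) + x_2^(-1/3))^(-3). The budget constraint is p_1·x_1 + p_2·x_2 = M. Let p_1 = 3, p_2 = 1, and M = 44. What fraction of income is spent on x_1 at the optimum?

From the CES first-order condition, (x_2/x_1)^(4/3) = p_1/p_2.
Hence x_2/x_1 = (p_1/p_2)^(1/(4/3)), i.e. raised to the 0.75 power.
With the ratio pinned down, the budget gives x_1* = M/(p_1 + p_2·(x_2/x_1)) and x_2* = (x_2/x_1)·x_1*.
Numerically x_2/x_1 = 2.279507, so x_1* = 44/(3 + 1·2.279507) = 8.3341 and x_2* = 2.279507·8.3341 = 18.9977.
Expenditure on x_1: 3·8.3341 = 25.0023; share = 0.5682.

share on x_1 = 0.5682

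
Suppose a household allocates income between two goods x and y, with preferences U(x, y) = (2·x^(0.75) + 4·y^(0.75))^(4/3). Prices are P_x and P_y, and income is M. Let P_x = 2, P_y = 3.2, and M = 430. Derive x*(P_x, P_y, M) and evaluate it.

x* = 43.8217

MU_x ∝ 2·x^(-0.25), MU_y ∝ 4·y^(-0.25), so MRS = (1/2)·(y/x)^(0.25) = P_x/P_y.
Solve for the ratio: y/x = [2·P_x/P_y]^(4).
Substitute y = (y/x)·x into the budget: x* = M/(P_x + P_y·(y/x)).
Numerically y/x = 2.441406, so x* = 430/(2 + 3.2·2.441406) = 43.8217.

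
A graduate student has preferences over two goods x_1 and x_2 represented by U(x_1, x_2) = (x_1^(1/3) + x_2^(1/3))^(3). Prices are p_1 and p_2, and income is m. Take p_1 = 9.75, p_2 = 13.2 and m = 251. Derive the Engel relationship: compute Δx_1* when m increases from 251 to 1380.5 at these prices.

Δx_1* = 62.3017

MU_x_1 ∝ x_1^(-2/3), MU_x_2 ∝ x_2^(-2/3), so MRS = (x_2/x_1)^(2/3) = p_1/p_2.
Solve for the ratio: x_2/x_1 = [p_1/p_2]^(1.5).
Substitute x_2 = (x_2/x_1)·x_1 into the budget: x_1* = m/(p_1 + p_2·(x_2/x_1)).
Numerically x_2/x_1 = 0.634813, so x_1* = 251/(9.75 + 13.2·0.634813) = 13.8448.
At m' = 1380.5: x_1* = 76.1465. Change: 76.1465 − 13.8448 = 62.3017.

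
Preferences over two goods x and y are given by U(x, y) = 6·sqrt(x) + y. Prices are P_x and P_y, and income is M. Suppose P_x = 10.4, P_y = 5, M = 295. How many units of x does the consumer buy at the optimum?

x* = 2.0803

Utility is quasi-linear in y; the FOC for x is 3/√x = P_x/P_y.
Solve: √x = 3·P_y/P_x, so x*(P_x,P_y) = (3·P_y/P_x)², and y* = (M − P_x·x*)/P_y.
Plugging in: x* = (3·5/10.4)² = 2.0803.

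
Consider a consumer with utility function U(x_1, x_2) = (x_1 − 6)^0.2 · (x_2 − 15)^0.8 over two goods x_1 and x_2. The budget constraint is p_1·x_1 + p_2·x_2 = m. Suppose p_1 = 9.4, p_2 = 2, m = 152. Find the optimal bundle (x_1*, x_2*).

MRS = (1/4)·(x_2−15)/(x_1−6). Tangency with p_1/p_2 gives x_2−15 = 4·(p_1/p_2)·(x_1−6).
Substituting into the budget: x_1* = 6 + 0.2·(m − 6·p_1 − 15·p_2)/p_1, and x_2* = 15 + 0.8·(…)/p_2.
Discretionary income = 152 − 6·9.4 − 15·2 = 65.6; x_1* = 6 + 0.2·65.6/9.4 = 7.3957; x_2* = 15 + 0.8·65.6/2 = 41.24.

x_1* = 7.3957, x_2* = 41.24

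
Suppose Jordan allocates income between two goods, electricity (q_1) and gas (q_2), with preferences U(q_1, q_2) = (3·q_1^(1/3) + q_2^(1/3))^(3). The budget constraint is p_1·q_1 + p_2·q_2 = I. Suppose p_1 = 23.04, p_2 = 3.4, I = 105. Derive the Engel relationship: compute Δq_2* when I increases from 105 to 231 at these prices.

MU_q_1 ∝ 3·q_1^(-2/3), MU_q_2 ∝ q_2^(-2/3), so MRS = 3·(q_2/q_1)^(2/3) = p_1/p_2.
Hence q_2/q_1 = ((1/3)·p_1/p_2)^(1/(2/3)), i.e. raised to the 1.5 power.
Substitute q_2 = (q_2/q_1)·q_1 into the budget: q_1* = I/(p_1 + p_2·(q_2/q_1)).
Numerically q_2/q_1 = 3.394872, so q_1* = 105/(23.04 + 3.4·3.394872) = 3.0362 and q_2* = 3.394872·3.0362 = 10.3076.
At I' = 231: q_2* = 22.6766. Change: 22.6766 − 10.3076 = 12.3691.

Δq_2* = 12.3691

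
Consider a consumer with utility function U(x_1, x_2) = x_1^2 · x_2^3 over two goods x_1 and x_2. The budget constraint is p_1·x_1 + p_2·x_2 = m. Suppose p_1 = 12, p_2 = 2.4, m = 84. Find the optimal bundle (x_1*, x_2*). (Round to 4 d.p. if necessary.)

At p_1=12, p_2=2.4, m=84: x_1* = 0.4·84/12 = 2.8, x_2* = 21.

x_1* = 2.8, x_2* = 21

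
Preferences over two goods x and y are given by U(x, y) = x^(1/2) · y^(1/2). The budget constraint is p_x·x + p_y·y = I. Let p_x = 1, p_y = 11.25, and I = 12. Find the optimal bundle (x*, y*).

Tangency: MRS = y/x = p_x/p_y.
So 0.5·p_y·y = 0.5·p_x·x; combined with the budget, a share 0.5 of income goes to x.
Demand: x*(p_x,p_y,I) = 0.5·I/p_x and y* = 0.5·I/p_y.
At p_x=1, p_y=11.25, I=12: x* = 0.5·12/1 = 6, y* = 0.5333.

x* = 6, y* = 0.5333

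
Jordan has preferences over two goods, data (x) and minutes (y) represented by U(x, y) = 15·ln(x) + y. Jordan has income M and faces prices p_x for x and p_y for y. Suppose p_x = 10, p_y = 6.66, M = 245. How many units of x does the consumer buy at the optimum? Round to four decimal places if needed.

x* = 9.99

MU_x = 15/x, MU_y = 1. Tangency: 15/x = p_x/p_y.
So x*(p_x,p_y) = 15·p_y/p_x, independent of income; and y* = (M − 15·p_y)/p_y.
At the given prices: x* = 15·6.66/10 = 9.99.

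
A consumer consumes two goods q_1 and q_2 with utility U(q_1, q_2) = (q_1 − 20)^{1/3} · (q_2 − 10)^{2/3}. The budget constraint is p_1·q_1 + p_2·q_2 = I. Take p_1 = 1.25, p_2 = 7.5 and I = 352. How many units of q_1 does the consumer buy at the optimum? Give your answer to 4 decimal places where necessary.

q_1* = 87.2

This is Cobb-Douglas in (q_1−20, q_2−10): tangency gives 1/3·p_2·(q_2−10) = 2/3·p_1·(q_1−20).
Substituting into the budget: q_1* = 20 + 1/3·(I − 20·p_1 − 10·p_2)/p_1, and q_2* = 10 + 2/3·(…)/p_2.
Discretionary income = 352 − 20·1.25 − 10·7.5 = 252; q_1* = 20 + 1/3·252/1.25 = 87.2.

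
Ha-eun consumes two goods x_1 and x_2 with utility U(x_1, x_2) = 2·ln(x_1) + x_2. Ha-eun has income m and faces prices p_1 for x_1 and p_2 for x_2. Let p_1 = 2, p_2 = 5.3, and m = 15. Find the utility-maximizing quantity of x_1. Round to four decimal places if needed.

x_1* = 5.3

Set MRS = p_1/p_2: (2/x_1)/1 = p_1/p_2.
So x_1*(p_1,p_2) = 2·p_2/p_1, independent of income; and x_2* = (m − 2·p_2)/p_2.
At the given prices: x_1* = 2·5.3/2 = 5.3.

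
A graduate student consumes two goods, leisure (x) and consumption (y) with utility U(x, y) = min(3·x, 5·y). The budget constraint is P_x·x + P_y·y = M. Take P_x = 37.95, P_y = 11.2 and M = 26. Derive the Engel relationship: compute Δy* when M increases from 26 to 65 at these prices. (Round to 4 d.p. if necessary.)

Δy* = 0.5238

With perfect complements, no substitution: consume in ratio x:y = 5:3.
Budget: P_x·x + P_y·(3/5)·x = M, so (5·P_x + 3·P_y)·x = 5·M.
Demand: x*(P_x,P_y,M) = 5·M/(5·P_x + 3·P_y), y* = 3·M/(5·P_x + 3·P_y).
Here 5·37.95 + 3·11.2 = 223.35, giving y* = 0.3492.
At M' = 65: y* = 0.8731. Change: 0.8731 − 0.3492 = 0.5238.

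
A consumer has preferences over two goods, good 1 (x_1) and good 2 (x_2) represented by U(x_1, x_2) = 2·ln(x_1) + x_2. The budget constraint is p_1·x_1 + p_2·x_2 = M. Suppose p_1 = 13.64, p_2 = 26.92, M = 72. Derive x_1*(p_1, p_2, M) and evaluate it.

x_1* = 3.9472

Set MRS = p_1/p_2: (2/x_1)/1 = p_1/p_2.
So x_1*(p_1,p_2) = 2·p_2/p_1, independent of income; and x_2* = (M − 2·p_2)/p_2.
At the given prices: x_1* = 2·26.92/13.64 = 3.9472.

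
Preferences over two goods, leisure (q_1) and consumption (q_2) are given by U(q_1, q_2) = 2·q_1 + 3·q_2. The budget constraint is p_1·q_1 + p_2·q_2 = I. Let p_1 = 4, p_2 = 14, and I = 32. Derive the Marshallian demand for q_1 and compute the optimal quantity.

Linear utility — the consumer picks whichever good has higher MU/price: 2/4 = 0.5 vs 3/14 = 0.2143.
q_1 gives more utility per dollar, so spend all income on q_1: q_1* = I/p_1, q_2* = 0.
Numerically: q_1* = 8, q_2* = 0.

q_1* = 8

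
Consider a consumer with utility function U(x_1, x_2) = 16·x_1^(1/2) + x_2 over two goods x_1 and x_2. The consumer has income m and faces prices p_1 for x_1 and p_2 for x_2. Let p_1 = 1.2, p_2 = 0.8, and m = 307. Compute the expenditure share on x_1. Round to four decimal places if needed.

share on x_1 = 0.1112

Set MRS = p_1/p_2: 8·x_1^(−1/2) = p_1/p_2.
Solve: √x_1 = 8·p_2/p_1, so x_1*(p_1,p_2) = (8·p_2/p_1)², and x_2* = (m − p_1·x_1*)/p_2.
Plugging in: x_1* = (8·0.8/1.2)² = 28.4444, x_2* = 341.0833.
Expenditure on x_1: 1.2·28.4444 = 34.1333; share = 0.1112.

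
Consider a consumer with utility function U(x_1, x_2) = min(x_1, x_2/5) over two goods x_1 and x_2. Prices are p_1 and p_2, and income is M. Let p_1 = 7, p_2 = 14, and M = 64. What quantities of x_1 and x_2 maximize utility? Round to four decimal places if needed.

Here 7 + 5·14 = 77, giving x_1* = 0.8312 and x_2* = 4.1558.

x_1* = 0.8312, x_2* = 4.1558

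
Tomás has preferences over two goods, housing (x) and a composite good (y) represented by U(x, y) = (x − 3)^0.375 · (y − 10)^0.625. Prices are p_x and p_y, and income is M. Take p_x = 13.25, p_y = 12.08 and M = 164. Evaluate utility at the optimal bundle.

MRS = (3/5)·(y−10)/(x−3). Tangency with p_x/p_y gives y−10 = (5/3)·(p_x/p_y)·(x−3).
After buying the subsistence bundle (3, 10), a share 0.375 of the remaining income goes to x: x* = 3 + 0.375·(M − 3p_x − 10p_y)/p_x.
Discretionary income = 164 − 3·13.25 − 10·12.08 = 3.45; x* = 3 + 0.375·3.45/13.25 = 3.0976; y* = 10 + 0.625·3.45/12.08 = 10.1785.
Utility at the optimum: U(3.0976, 10.1785) = 0.1424.

V = 0.1424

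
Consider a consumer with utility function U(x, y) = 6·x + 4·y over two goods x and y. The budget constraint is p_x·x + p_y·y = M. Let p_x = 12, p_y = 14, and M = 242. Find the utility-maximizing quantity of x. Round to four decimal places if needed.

x* = 20.1667

Linear utility — the consumer picks whichever good has higher MU/price: 6/12 = 0.5 vs 4/14 = 0.2857.
x gives more utility per dollar, so spend all income on x: x* = M/p_x, y* = 0.
Numerically: x* = 20.1667, y* = 0.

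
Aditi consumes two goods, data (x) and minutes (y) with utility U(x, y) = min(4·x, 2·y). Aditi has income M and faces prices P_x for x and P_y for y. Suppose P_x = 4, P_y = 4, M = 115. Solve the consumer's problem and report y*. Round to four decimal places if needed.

With perfect complements, no substitution: consume in ratio x:y = 2:4.
Budget: P_x·x + P_y·2·x = M, so (2·P_x + 4·P_y)·x = 2·M.
Demand: x*(P_x,P_y,M) = 2·M/(2·P_x + 4·P_y), y* = 4·M/(2·P_x + 4·P_y).
Here 2·4 + 4·4 = 24, giving y* = 19.1667.

y* = 19.1667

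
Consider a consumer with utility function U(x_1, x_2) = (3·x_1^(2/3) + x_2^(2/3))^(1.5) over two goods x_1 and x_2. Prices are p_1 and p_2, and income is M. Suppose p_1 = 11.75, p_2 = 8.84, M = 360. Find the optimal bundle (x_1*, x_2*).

MU_x_1 ∝ 3·x_1^(-1/3), MU_x_2 ∝ x_2^(-1/3), so MRS = 3·(x_2/x_1)^(1/3) = p_1/p_2.
Hence x_2/x_1 = ((1/3)·p_1/p_2)^(1/(1/3)), i.e. raised to the 3 power.
With the ratio pinned down, the budget gives x_1* = M/(p_1 + p_2·(x_2/x_1)) and x_2* = (x_2/x_1)·x_1*.
Numerically x_2/x_1 = 0.086975, so x_1* = 360/(11.75 + 8.84·0.086975) = 28.7566 and x_2* = 0.086975·28.7566 = 2.5011.

x_1* = 28.7566, x_2* = 2.5011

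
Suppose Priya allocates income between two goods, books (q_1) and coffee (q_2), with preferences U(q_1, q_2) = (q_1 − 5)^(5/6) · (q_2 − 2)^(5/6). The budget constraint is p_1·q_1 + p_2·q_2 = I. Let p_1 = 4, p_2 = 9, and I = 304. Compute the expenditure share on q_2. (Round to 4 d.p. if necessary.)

share on q_2 = 0.4967

MRS = (q_2−2)/(q_1−5). Tangency with p_1/p_2 gives q_2−2 = (p_1/p_2)·(q_1−5).
Substituting into the budget: q_1* = 5 + 0.5·(I − 5·p_1 − 2·p_2)/p_1, and q_2* = 2 + 0.5·(…)/p_2.
Discretionary income = 304 − 5·4 − 2·9 = 266; q_1* = 5 + 0.5·266/4 = 38.25; q_2* = 2 + 0.5·266/9 = 16.7778.
Expenditure on q_2: 9·16.7778 = 151; share = 0.4967.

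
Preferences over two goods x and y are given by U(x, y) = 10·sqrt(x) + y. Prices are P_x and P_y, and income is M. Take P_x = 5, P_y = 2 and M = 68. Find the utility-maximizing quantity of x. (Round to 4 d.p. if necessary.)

Utility is quasi-linear in y; the FOC for x is 5/√x = P_x/P_y.
Thus x* = (5·P_y/P_x)² — independent of M — with the rest of income spent on y.
Plugging in: x* = (5·2/5)² = 4.

x* = 4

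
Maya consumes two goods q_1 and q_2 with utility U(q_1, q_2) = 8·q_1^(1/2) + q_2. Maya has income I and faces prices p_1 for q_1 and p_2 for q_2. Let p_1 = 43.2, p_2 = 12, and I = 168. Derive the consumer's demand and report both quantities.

Thus q_1* = (4·p_2/p_1)² — independent of I — with the rest of income spent on q_2.
Plugging in: q_1* = (4·12/43.2)² = 1.2346, q_2* = 9.5556.

q_1* = 1.2346, q_2* = 9.5556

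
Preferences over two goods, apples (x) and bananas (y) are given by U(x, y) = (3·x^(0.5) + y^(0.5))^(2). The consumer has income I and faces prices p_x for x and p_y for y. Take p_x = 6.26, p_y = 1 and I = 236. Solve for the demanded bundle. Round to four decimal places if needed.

From the CES first-order condition, 3·(y/x)^(0.5) = p_x/p_y.
Hence y/x = ((1/3)·p_x/p_y)^(1/(0.5)), i.e. raised to the 2 power.
Substitute y = (y/x)·x into the budget: x* = I/(p_x + p_y·(y/x)).
Numerically y/x = 4.354178, so x* = 236/(6.26 + 1·4.354178) = 22.2344 and y* = 4.354178·22.2344 = 96.8126.

x* = 22.2344, y* = 96.8126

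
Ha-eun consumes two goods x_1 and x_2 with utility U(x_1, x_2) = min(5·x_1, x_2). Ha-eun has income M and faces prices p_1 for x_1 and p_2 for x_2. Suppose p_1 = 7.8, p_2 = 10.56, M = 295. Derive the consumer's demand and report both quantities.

Leontief preferences: the optimum is at the kink where x_1/1 = x_2/5, i.e. x_2 = 5·x_1.
Budget: p_1·x_1 + p_2·5·x_1 = M, so (p_1 + 5·p_2)·x_1 = M.
Demand: x_1*(p_1,p_2,M) = M/(p_1 + 5·p_2), x_2* = 5·M/(p_1 + 5·p_2).
Here 7.8 + 5·10.56 = 60.6, giving x_1* = 4.868 and x_2* = 24.3399.

x_1* = 4.868, x_2* = 24.3399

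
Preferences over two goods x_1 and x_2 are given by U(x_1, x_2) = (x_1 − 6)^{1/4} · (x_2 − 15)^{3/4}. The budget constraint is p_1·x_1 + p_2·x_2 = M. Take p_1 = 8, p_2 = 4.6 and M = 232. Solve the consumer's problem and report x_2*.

x_2* = 33.75

Substituting into the budget: x_1* = 6 + 0.25·(M − 6·p_1 − 15·p_2)/p_1, and x_2* = 15 + 0.75·(…)/p_2.
Discretionary income = 232 − 6·8 − 15·4.6 = 115; x_2* = 15 + 0.75·115/4.6 = 33.75.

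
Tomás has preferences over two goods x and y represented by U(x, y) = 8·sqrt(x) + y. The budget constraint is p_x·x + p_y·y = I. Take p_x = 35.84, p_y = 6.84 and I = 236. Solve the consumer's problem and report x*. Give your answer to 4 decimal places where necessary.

Utility is quasi-linear in y; the FOC for x is 4/√x = p_x/p_y.
Solve: √x = 4·p_y/p_x, so x*(p_x,p_y) = (4·p_y/p_x)², and y* = (I − p_x·x*)/p_y.
Plugging in: x* = (4·6.84/35.84)² = 0.5828.

x* = 0.5828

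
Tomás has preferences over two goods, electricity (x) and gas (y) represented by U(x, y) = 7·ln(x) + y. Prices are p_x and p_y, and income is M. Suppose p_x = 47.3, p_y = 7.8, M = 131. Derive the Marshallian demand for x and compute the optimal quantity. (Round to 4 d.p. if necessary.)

So x*(p_x,p_y) = 7·p_y/p_x, independent of income; and y* = (M − 7·p_y)/p_y.
At the given prices: x* = 7·7.8/47.3 = 1.1543.

x* = 1.1543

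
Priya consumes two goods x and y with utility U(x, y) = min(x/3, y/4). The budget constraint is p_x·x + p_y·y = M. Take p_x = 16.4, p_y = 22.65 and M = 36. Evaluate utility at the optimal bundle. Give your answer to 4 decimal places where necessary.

Here 3·16.4 + 4·22.65 = 139.8, giving x* = 0.7725 and y* = 1.03.
Utility at the optimum: U(0.7725, 1.03) = 0.2575.

V = 0.2575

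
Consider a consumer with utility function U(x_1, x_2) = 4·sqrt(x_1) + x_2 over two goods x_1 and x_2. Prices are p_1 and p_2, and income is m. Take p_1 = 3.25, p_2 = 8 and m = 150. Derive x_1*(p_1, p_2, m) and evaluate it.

Utility is quasi-linear in x_2; the FOC for x_1 is 2/√x_1 = p_1/p_2.
Thus x_1* = (2·p_2/p_1)² — independent of m — with the rest of income spent on x_2.
Plugging in: x_1* = (2·8/3.25)² = 24.2367.

x_1* = 24.2367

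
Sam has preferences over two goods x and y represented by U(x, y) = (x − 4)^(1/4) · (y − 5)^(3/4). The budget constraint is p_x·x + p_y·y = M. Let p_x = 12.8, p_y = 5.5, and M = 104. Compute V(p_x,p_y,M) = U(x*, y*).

MRS = (1/3)·(y−5)/(x−4). Tangency with p_x/p_y gives y−5 = 3·(p_x/p_y)·(x−4).
After buying the subsistence bundle (4, 5), a share 0.25 of the remaining income goes to x: x* = 4 + 0.25·(M − 4p_x − 5p_y)/p_x.
Discretionary income = 104 − 4·12.8 − 5·5.5 = 25.3; x* = 4 + 0.25·25.3/12.8 = 4.4941; y* = 5 + 0.75·25.3/5.5 = 8.45.
Utility at the optimum: U(4.4941, 8.45) = 2.1224.

V = 2.1224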